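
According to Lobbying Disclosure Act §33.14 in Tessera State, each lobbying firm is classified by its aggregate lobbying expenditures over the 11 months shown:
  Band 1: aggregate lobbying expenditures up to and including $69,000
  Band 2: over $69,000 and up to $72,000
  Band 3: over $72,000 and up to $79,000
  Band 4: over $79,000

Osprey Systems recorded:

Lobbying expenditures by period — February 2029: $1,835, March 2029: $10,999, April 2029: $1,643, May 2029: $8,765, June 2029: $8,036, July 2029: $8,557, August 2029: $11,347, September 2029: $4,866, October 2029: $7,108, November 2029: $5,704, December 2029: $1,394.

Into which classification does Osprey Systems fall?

Aggregate lobbying expenditures: $1,835 + $10,999 + $1,643 + $8,765 + $8,036 + $8,557 + $11,347 + $4,866 + $7,108 + $5,704 + $1,394 = $70,254.
$69,000 < $70,254 ≤ $72,000, so Band 2 applies.

Band 2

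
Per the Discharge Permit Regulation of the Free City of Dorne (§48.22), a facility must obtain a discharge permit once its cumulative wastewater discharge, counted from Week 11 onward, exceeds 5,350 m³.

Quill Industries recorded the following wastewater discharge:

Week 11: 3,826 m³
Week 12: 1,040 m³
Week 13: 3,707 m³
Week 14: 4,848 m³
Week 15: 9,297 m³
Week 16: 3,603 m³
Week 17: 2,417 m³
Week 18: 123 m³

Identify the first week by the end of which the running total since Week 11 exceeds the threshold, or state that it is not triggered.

Week 13

Through Week 11: 3,826 m³
Through Week 12: 4,866 m³
Through Week 13: 8,573 m³ ← exceeds threshold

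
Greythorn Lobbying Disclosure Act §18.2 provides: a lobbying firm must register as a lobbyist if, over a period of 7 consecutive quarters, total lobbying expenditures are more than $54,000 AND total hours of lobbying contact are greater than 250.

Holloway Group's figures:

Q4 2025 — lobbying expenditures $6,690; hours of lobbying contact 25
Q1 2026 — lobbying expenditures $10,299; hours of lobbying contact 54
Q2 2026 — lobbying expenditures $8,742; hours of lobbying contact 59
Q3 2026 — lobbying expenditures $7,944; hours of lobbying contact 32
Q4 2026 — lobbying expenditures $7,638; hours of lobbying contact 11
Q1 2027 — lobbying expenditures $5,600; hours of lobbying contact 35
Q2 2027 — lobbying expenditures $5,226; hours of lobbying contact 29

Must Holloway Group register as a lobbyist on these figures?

Total lobbying expenditures: $6,690 + $10,299 + $8,742 + $7,944 + $7,638 + $5,600 + $5,226 = $52,139 (≤ $54,000).
Total hours of lobbying contact: 25 + 54 + 59 + 32 + 11 + 35 + 29 = 245 (≤ 250).
The test is 'and': the rule requires both, and at least one is not exceeded.

No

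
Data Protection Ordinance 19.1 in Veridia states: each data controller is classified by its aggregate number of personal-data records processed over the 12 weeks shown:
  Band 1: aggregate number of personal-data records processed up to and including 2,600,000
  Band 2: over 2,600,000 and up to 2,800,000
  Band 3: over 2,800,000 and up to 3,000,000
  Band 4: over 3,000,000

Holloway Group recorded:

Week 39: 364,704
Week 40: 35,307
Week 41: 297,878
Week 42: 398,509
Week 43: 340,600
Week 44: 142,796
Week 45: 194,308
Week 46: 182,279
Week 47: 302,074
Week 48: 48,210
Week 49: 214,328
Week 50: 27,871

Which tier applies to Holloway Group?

Aggregate number of personal-data records processed: 364,704 + 35,307 + 297,878 + 398,509 + 340,600 + 142,796 + 194,308 + 182,279 + 302,074 + 48,210 + 214,328 + 27,871 = 2,548,864.
2,548,864 ≤ 2,600,000, so Band 1 applies.

Band 1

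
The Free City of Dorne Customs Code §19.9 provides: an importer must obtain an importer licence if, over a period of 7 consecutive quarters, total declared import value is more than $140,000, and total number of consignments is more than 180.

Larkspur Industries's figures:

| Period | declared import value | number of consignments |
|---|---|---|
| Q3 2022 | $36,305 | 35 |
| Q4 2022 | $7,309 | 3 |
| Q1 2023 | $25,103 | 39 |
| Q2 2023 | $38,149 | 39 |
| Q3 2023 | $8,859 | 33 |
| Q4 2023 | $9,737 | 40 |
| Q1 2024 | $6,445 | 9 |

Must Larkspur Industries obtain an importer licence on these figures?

Total declared import value: $36,305 + $7,309 + $25,103 + $38,149 + $8,859 + $9,737 + $6,445 = $131,907 (≤ $140,000).
Total number of consignments: 35 + 3 + 39 + 39 + 33 + 40 + 9 = 198 (> 180).
The test is 'and': the rule requires both, and at least one is not exceeded.

No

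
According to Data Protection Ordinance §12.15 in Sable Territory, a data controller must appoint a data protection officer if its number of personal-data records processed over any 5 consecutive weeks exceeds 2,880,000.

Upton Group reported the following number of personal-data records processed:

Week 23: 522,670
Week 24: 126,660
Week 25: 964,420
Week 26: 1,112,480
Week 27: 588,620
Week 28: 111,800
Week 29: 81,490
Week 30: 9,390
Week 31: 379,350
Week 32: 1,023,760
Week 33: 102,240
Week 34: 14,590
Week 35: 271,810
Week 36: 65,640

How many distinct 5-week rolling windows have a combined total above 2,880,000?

Week 23–Week 27: 522,670 + 126,660 + 964,420 + 1,112,480 + 588,620 = 3,314,850 (over)
Week 24–Week 28: 126,660 + 964,420 + 1,112,480 + 588,620 + 111,800 = 2,903,980 (over)
Week 25–Week 29: 964,420 + 1,112,480 + 588,620 + 111,800 + 81,490 = 2,858,810 (under)
Week 26–Week 30: 1,112,480 + 588,620 + 111,800 + 81,490 + 9,390 = 1,903,780 (under)
Week 27–Week 31: 588,620 + 111,800 + 81,490 + 9,390 + 379,350 = 1,170,650 (under)
Week 28–Week 32: 111,800 + 81,490 + 9,390 + 379,350 + 1,023,760 = 1,605,790 (under)
Week 29–Week 33: 81,490 + 9,390 + 379,350 + 1,023,760 + 102,240 = 1,596,230 (under)
Week 30–Week 34: 9,390 + 379,350 + 1,023,760 + 102,240 + 14,590 = 1,529,330 (under)
Week 31–Week 35: 379,350 + 1,023,760 + 102,240 + 14,590 + 271,810 = 1,791,750 (under)
Week 32–Week 36: 1,023,760 + 102,240 + 14,590 + 271,810 + 65,640 = 1,478,040 (under)
2 windows exceed the threshold.

2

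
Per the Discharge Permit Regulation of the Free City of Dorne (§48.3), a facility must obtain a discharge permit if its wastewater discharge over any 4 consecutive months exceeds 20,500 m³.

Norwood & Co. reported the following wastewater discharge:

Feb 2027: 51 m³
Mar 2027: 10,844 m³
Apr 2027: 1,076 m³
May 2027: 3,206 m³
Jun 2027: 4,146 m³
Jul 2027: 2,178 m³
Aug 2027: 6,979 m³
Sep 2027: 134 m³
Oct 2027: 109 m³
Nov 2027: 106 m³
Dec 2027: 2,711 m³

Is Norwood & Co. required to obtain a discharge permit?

No

Feb 2027–May 2027: 51 m³ + 10,844 m³ + 1,076 m³ + 3,206 m³ = 15,177 m³ (under)
Mar 2027–Jun 2027: 10,844 m³ + 1,076 m³ + 3,206 m³ + 4,146 m³ = 19,272 m³ (under)
Apr 2027–Jul 2027: 1,076 m³ + 3,206 m³ + 4,146 m³ + 2,178 m³ = 10,606 m³ (under)
May 2027–Aug 2027: 3,206 m³ + 4,146 m³ + 2,178 m³ + 6,979 m³ = 16,509 m³ (under)
Jun 2027–Sep 2027: 4,146 m³ + 2,178 m³ + 6,979 m³ + 134 m³ = 13,437 m³ (under)
Jul 2027–Oct 2027: 2,178 m³ + 6,979 m³ + 134 m³ + 109 m³ = 9,400 m³ (under)
Aug 2027–Nov 2027: 6,979 m³ + 134 m³ + 109 m³ + 106 m³ = 7,328 m³ (under)
Sep 2027–Dec 2027: 134 m³ + 109 m³ + 106 m³ + 2,711 m³ = 3,060 m³ (under)
No window exceeds 20,500 m³.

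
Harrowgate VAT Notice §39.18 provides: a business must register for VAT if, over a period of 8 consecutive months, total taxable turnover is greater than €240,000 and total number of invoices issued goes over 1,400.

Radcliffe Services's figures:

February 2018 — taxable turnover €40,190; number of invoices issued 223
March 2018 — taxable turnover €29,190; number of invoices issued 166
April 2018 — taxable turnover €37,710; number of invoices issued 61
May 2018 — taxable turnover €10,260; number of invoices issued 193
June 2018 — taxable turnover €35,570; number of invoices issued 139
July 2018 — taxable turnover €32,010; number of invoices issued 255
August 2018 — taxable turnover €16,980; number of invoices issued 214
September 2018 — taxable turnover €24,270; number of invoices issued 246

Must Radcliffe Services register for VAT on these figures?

Total taxable turnover: €40,190 + €29,190 + €37,710 + €10,260 + €35,570 + €32,010 + €16,980 + €24,270 = €226,180 (≤ €240,000).
Total number of invoices issued: 223 + 166 + 61 + 193 + 139 + 255 + 214 + 246 = 1,497 (> 1,400).
The test is 'and': the rule requires both, and at least one is not exceeded.

No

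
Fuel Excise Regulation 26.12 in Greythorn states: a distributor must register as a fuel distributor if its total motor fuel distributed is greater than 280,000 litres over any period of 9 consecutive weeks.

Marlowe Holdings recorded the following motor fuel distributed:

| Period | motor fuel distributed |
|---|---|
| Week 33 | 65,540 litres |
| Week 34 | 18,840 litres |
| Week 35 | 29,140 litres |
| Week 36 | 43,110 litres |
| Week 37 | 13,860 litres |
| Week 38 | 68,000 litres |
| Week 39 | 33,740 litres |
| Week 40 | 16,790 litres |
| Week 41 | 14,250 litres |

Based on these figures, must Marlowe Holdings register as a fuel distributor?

Yes

Total motor fuel distributed: 65,540 litres + 18,840 litres + 29,140 litres + 43,110 litres + 13,860 litres + 68,000 litres + 33,740 litres + 16,790 litres + 14,250 litres = 303,270 litres.
303,270 litres > 280,000 litres, so the threshold is exceeded.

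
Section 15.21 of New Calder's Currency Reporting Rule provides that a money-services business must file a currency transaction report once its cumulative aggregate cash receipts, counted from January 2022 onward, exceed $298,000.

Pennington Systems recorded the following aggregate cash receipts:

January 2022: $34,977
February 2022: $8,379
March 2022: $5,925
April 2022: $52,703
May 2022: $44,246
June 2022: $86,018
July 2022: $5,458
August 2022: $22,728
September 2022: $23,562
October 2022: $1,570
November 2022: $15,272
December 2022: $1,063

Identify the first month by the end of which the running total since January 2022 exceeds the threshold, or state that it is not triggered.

November 2022

Through January 2022: $34,977
Through February 2022: $43,356
Through March 2022: $49,281
Through April 2022: $101,984
Through May 2022: $146,230
Through June 2022: $232,248
Through July 2022: $237,706
Through August 2022: $260,434
Through September 2022: $283,996
Through October 2022: $285,566
Through November 2022: $300,838 ← exceeds threshold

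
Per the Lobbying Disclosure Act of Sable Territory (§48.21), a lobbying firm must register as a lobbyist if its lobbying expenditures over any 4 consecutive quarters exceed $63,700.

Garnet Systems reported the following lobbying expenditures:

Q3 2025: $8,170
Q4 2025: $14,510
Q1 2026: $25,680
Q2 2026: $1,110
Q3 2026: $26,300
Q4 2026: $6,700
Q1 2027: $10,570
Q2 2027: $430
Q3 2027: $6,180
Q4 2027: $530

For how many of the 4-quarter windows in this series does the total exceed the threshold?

Q3 2025–Q2 2026: $8,170 + $14,510 + $25,680 + $1,110 = $49,470 (under)
Q4 2025–Q3 2026: $14,510 + $25,680 + $1,110 + $26,300 = $67,600 (over)
Q1 2026–Q4 2026: $25,680 + $1,110 + $26,300 + $6,700 = $59,790 (under)
Q2 2026–Q1 2027: $1,110 + $26,300 + $6,700 + $10,570 = $44,680 (under)
Q3 2026–Q2 2027: $26,300 + $6,700 + $10,570 + $430 = $44,000 (under)
Q4 2026–Q3 2027: $6,700 + $10,570 + $430 + $6,180 = $23,880 (under)
Q1 2027–Q4 2027: $10,570 + $430 + $6,180 + $530 = $17,710 (under)
1 window exceeds the threshold.

1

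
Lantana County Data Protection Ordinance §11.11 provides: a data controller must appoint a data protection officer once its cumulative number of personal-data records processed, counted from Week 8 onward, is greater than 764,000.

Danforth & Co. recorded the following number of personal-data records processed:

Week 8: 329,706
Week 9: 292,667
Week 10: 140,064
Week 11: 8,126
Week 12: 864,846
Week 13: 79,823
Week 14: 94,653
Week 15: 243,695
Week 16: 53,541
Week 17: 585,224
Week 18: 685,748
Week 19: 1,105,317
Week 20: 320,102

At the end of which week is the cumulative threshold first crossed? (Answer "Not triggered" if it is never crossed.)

Week 11

Through Week 8: 329,706
Through Week 9: 622,373
Through Week 10: 762,437
Through Week 11: 770,563 ← exceeds threshold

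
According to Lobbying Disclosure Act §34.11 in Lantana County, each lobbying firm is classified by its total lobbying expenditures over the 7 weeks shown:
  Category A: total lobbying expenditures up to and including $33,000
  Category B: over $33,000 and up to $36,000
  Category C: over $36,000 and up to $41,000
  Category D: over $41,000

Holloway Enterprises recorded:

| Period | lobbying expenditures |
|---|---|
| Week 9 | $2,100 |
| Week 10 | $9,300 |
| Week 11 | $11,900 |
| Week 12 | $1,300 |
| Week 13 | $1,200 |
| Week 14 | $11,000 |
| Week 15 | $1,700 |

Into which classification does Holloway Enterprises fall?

Category C

Total lobbying expenditures: $2,100 + $9,300 + $11,900 + $1,300 + $1,200 + $11,000 + $1,700 = $38,500.
$36,000 < $38,500 ≤ $41,000, so Category C applies.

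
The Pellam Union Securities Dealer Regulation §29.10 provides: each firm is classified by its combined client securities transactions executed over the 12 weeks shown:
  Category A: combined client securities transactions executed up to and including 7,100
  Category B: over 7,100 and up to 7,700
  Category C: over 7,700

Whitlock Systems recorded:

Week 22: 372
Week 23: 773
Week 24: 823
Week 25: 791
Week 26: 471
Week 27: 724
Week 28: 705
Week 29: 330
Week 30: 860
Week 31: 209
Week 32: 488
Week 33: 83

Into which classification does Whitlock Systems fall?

Combined client securities transactions executed: 372 + 773 + 823 + 791 + 471 + 724 + 705 + 330 + 860 + 209 + 488 + 83 = 6,629.
6,629 ≤ 7,100, so Category A applies.

Category A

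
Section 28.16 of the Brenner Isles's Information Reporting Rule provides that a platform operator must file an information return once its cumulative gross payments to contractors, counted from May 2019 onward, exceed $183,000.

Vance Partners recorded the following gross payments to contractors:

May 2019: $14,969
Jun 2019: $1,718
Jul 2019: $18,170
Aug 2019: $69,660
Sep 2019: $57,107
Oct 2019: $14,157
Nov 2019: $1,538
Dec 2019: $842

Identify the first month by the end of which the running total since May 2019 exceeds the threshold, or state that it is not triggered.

Not triggered

Through May 2019: $14,969
Through Jun 2019: $16,687
Through Jul 2019: $34,857
Through Aug 2019: $104,517
Through Sep 2019: $161,624
Through Oct 2019: $175,781
Through Nov 2019: $177,319
Through Dec 2019: $178,161
Final cumulative total $178,161 ≤ $183,000; the threshold is never exceeded.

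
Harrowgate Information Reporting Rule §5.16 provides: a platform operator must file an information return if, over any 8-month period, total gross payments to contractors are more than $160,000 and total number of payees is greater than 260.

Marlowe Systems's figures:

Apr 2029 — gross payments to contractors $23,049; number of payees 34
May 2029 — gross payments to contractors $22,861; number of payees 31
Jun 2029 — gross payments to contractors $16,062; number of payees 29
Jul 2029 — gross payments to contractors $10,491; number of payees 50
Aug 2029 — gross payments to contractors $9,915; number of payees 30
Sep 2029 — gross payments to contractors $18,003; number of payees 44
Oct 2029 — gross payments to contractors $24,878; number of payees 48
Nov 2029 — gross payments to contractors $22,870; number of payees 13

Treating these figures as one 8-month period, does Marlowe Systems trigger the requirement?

No

Total gross payments to contractors: $23,049 + $22,861 + $16,062 + $10,491 + $9,915 + $18,003 + $24,878 + $22,870 = $148,129 (≤ $160,000).
Total number of payees: 34 + 31 + 29 + 50 + 30 + 44 + 48 + 13 = 279 (> 260).
The test is 'and': the rule requires both, and at least one is not exceeded.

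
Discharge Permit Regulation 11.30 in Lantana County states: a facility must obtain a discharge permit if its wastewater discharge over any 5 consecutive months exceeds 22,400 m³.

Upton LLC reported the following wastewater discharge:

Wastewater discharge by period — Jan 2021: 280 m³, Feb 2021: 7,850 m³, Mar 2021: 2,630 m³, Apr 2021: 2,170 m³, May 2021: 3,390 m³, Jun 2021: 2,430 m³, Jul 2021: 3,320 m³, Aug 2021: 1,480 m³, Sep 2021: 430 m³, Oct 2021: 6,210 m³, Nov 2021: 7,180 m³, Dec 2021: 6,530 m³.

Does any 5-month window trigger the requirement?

Jan 2021–May 2021: 280 m³ + 7,850 m³ + 2,630 m³ + 2,170 m³ + 3,390 m³ = 16,320 m³ (under)
Feb 2021–Jun 2021: 7,850 m³ + 2,630 m³ + 2,170 m³ + 3,390 m³ + 2,430 m³ = 18,470 m³ (under)
Mar 2021–Jul 2021: 2,630 m³ + 2,170 m³ + 3,390 m³ + 2,430 m³ + 3,320 m³ = 13,940 m³ (under)
Apr 2021–Aug 2021: 2,170 m³ + 3,390 m³ + 2,430 m³ + 3,320 m³ + 1,480 m³ = 12,790 m³ (under)
May 2021–Sep 2021: 3,390 m³ + 2,430 m³ + 3,320 m³ + 1,480 m³ + 430 m³ = 11,050 m³ (under)
Jun 2021–Oct 2021: 2,430 m³ + 3,320 m³ + 1,480 m³ + 430 m³ + 6,210 m³ = 13,870 m³ (under)
Jul 2021–Nov 2021: 3,320 m³ + 1,480 m³ + 430 m³ + 6,210 m³ + 7,180 m³ = 18,620 m³ (under)
Aug 2021–Dec 2021: 1,480 m³ + 430 m³ + 6,210 m³ + 7,180 m³ + 6,530 m³ = 21,830 m³ (under)
No window exceeds 22,400 m³.

No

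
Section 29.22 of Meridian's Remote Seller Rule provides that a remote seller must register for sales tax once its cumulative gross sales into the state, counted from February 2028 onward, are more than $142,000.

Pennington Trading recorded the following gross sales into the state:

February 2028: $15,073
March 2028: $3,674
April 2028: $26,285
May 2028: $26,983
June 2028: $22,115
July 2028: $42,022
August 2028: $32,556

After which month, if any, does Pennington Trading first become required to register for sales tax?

August 2028

Through February 2028: $15,073
Through March 2028: $18,747
Through April 2028: $45,032
Through May 2028: $72,015
Through June 2028: $94,130
Through July 2028: $136,152
Through August 2028: $168,708 ← exceeds threshold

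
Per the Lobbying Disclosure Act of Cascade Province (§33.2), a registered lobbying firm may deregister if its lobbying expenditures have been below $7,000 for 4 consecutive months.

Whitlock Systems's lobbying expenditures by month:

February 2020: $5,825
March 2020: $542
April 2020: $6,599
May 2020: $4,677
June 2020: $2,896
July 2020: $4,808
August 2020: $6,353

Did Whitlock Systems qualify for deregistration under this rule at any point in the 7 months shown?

Yes

Months below $7,000: February 2020, March 2020, April 2020, May 2020, June 2020, July 2020, August 2020.
Longest run of consecutive months below the threshold: 7.
7 ≥ 4, so Whitlock Systems became eligible.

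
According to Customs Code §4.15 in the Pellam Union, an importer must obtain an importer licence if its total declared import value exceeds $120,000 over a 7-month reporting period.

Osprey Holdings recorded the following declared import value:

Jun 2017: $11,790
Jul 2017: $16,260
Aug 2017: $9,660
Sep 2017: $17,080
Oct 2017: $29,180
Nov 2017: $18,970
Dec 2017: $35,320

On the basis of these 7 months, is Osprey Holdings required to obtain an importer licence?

Yes

Total declared import value: $11,790 + $16,260 + $9,660 + $17,080 + $29,180 + $18,970 + $35,320 = $138,260.
$138,260 > $120,000, so the threshold is exceeded.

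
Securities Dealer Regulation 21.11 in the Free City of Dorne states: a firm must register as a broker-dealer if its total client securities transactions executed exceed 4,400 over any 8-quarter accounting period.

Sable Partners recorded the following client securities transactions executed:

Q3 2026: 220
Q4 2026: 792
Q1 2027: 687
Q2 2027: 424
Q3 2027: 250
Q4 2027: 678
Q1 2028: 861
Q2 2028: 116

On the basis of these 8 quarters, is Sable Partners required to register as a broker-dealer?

Total client securities transactions executed: 220 + 792 + 687 + 424 + 250 + 678 + 861 + 116 = 4,028.
4,028 ≤ 4,400, so the threshold is not exceeded.

No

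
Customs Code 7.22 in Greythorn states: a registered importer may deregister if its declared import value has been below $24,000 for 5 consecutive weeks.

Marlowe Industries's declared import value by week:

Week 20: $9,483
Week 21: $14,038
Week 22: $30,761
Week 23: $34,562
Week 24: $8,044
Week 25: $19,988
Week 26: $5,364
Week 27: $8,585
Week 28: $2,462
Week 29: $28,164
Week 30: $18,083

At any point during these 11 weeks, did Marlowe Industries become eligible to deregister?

Yes

Weeks below $24,000: Week 20, Week 21, Week 24, Week 25, Week 26, Week 27, Week 28, Week 30.
Longest run of consecutive weeks below the threshold: 5.
5 ≥ 5, so Marlowe Industries became eligible.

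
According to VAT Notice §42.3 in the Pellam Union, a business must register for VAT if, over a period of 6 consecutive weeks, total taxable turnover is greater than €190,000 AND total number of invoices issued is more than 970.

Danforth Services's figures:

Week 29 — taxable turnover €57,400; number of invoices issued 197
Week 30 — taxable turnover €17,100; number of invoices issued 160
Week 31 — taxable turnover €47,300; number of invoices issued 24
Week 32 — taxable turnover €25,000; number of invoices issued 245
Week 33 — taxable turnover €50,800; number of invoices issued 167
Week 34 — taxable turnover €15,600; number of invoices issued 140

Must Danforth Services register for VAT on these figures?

No

Total taxable turnover: €57,400 + €17,100 + €47,300 + €25,000 + €50,800 + €15,600 = €213,200 (> €190,000).
Total number of invoices issued: 197 + 160 + 24 + 245 + 167 + 140 = 933 (≤ 970).
The test is 'and': the rule requires both, and at least one is not exceeded.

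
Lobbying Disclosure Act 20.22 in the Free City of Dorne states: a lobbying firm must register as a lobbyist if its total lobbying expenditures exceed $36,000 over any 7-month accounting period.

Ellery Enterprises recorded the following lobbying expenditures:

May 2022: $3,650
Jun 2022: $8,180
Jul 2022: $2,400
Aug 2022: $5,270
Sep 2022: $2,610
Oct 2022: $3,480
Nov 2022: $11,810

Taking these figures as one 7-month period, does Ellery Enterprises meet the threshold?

Total lobbying expenditures: $3,650 + $8,180 + $2,400 + $5,270 + $2,610 + $3,480 + $11,810 = $37,400.
$37,400 > $36,000, so the threshold is exceeded.

Yes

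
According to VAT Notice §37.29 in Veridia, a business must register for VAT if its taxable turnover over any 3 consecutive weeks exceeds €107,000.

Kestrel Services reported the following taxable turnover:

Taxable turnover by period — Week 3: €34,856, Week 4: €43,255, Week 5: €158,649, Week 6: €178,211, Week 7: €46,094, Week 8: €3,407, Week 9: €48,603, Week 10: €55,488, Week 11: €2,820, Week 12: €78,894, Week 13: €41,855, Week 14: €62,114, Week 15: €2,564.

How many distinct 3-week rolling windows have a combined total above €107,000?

Week 3–Week 5: €34,856 + €43,255 + €158,649 = €236,760 (over)
Week 4–Week 6: €43,255 + €158,649 + €178,211 = €380,115 (over)
Week 5–Week 7: €158,649 + €178,211 + €46,094 = €382,954 (over)
Week 6–Week 8: €178,211 + €46,094 + €3,407 = €227,712 (over)
Week 7–Week 9: €46,094 + €3,407 + €48,603 = €98,104 (under)
Week 8–Week 10: €3,407 + €48,603 + €55,488 = €107,498 (over)
Week 9–Week 11: €48,603 + €55,488 + €2,820 = €106,911 (under)
Week 10–Week 12: €55,488 + €2,820 + €78,894 = €137,202 (over)
Week 11–Week 13: €2,820 + €78,894 + €41,855 = €123,569 (over)
Week 12–Week 14: €78,894 + €41,855 + €62,114 = €182,863 (over)
Week 13–Week 15: €41,855 + €62,114 + €2,564 = €106,533 (under)
8 windows exceed the threshold.

8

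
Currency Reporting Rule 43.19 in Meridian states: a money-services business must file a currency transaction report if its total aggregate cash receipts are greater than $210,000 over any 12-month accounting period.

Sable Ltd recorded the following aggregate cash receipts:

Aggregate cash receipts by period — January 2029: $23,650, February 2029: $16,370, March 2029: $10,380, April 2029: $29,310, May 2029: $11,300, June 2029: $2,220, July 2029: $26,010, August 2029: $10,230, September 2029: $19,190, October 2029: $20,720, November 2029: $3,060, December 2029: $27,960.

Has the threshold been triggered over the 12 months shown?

Total aggregate cash receipts: $23,650 + $16,370 + $10,380 + $29,310 + $11,300 + $2,220 + $26,010 + $10,230 + $19,190 + $20,720 + $3,060 + $27,960 = $200,400.
$200,400 ≤ $210,000, so the threshold is not exceeded.

No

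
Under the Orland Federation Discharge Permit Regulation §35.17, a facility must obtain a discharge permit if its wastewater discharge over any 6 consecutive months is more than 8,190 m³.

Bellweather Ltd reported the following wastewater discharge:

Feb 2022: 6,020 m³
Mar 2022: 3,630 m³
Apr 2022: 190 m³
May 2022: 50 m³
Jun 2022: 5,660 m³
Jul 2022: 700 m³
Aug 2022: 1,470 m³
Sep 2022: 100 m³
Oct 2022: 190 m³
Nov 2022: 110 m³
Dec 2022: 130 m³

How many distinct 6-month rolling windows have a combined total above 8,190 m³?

Feb 2022–Jul 2022: 6,020 m³ + 3,630 m³ + 190 m³ + 50 m³ + 5,660 m³ + 700 m³ = 16,250 m³ (over)
Mar 2022–Aug 2022: 3,630 m³ + 190 m³ + 50 m³ + 5,660 m³ + 700 m³ + 1,470 m³ = 11,700 m³ (over)
Apr 2022–Sep 2022: 190 m³ + 50 m³ + 5,660 m³ + 700 m³ + 1,470 m³ + 100 m³ = 8,170 m³ (under)
May 2022–Oct 2022: 50 m³ + 5,660 m³ + 700 m³ + 1,470 m³ + 100 m³ + 190 m³ = 8,170 m³ (under)
Jun 2022–Nov 2022: 5,660 m³ + 700 m³ + 1,470 m³ + 100 m³ + 190 m³ + 110 m³ = 8,230 m³ (over)
Jul 2022–Dec 2022: 700 m³ + 1,470 m³ + 100 m³ + 190 m³ + 110 m³ + 130 m³ = 2,700 m³ (under)
3 windows exceed the threshold.

3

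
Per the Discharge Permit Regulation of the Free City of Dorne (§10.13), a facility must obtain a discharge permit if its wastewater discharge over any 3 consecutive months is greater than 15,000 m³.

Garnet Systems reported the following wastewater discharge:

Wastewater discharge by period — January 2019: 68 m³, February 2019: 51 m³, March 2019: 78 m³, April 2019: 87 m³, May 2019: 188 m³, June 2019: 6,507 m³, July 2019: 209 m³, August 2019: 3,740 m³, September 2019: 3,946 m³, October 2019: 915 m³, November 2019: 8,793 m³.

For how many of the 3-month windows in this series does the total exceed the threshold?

January 2019–March 2019: 68 m³ + 51 m³ + 78 m³ = 197 m³ (under)
February 2019–April 2019: 51 m³ + 78 m³ + 87 m³ = 216 m³ (under)
March 2019–May 2019: 78 m³ + 87 m³ + 188 m³ = 353 m³ (under)
April 2019–June 2019: 87 m³ + 188 m³ + 6,507 m³ = 6,782 m³ (under)
May 2019–July 2019: 188 m³ + 6,507 m³ + 209 m³ = 6,904 m³ (under)
June 2019–August 2019: 6,507 m³ + 209 m³ + 3,740 m³ = 10,456 m³ (under)
July 2019–September 2019: 209 m³ + 3,740 m³ + 3,946 m³ = 7,895 m³ (under)
August 2019–October 2019: 3,740 m³ + 3,946 m³ + 915 m³ = 8,601 m³ (under)
September 2019–November 2019: 3,946 m³ + 915 m³ + 8,793 m³ = 13,654 m³ (under)
0 windows exceed the threshold.

0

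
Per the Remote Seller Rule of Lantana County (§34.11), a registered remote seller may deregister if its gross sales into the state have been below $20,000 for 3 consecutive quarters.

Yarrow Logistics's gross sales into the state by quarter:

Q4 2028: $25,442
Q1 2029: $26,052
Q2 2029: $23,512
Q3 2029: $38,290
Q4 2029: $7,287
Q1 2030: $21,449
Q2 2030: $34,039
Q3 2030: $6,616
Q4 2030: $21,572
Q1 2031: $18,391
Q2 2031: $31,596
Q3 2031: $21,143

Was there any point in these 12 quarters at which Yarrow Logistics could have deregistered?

Quarters below $20,000: Q4 2029, Q3 2030, Q1 2031.
Longest run of consecutive quarters below the threshold: 1.
1 < 3, so Yarrow Logistics never became eligible.

No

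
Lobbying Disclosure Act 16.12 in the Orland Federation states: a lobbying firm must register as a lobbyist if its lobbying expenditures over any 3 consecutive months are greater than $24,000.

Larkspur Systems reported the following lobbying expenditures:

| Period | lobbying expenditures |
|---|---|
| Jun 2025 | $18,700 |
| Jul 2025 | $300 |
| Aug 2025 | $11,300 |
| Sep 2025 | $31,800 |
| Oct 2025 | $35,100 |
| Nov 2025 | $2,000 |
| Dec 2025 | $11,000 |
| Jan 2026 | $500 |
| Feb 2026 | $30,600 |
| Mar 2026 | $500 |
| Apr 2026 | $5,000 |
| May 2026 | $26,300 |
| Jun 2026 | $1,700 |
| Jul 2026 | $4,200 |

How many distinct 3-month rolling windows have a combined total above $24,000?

11

Jun 2025–Aug 2025: $18,700 + $300 + $11,300 = $30,300 (over)
Jul 2025–Sep 2025: $300 + $11,300 + $31,800 = $43,400 (over)
Aug 2025–Oct 2025: $11,300 + $31,800 + $35,100 = $78,200 (over)
Sep 2025–Nov 2025: $31,800 + $35,100 + $2,000 = $68,900 (over)
Oct 2025–Dec 2025: $35,100 + $2,000 + $11,000 = $48,100 (over)
Nov 2025–Jan 2026: $2,000 + $11,000 + $500 = $13,500 (under)
Dec 2025–Feb 2026: $11,000 + $500 + $30,600 = $42,100 (over)
Jan 2026–Mar 2026: $500 + $30,600 + $500 = $31,600 (over)
Feb 2026–Apr 2026: $30,600 + $500 + $5,000 = $36,100 (over)
Mar 2026–May 2026: $500 + $5,000 + $26,300 = $31,800 (over)
Apr 2026–Jun 2026: $5,000 + $26,300 + $1,700 = $33,000 (over)
May 2026–Jul 2026: $26,300 + $1,700 + $4,200 = $32,200 (over)
11 windows exceed the threshold.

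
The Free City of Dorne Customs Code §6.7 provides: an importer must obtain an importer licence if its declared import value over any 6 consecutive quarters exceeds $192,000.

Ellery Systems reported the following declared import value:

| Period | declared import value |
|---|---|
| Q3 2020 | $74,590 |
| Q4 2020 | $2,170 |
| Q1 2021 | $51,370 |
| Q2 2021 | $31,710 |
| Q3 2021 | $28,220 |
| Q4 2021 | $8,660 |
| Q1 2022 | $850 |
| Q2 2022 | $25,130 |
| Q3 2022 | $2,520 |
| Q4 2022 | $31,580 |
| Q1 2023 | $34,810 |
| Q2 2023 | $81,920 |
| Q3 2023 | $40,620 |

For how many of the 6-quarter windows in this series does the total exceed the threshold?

2

Q3 2020–Q4 2021: $74,590 + $2,170 + $51,370 + $31,710 + $28,220 + $8,660 = $196,720 (over)
Q4 2020–Q1 2022: $2,170 + $51,370 + $31,710 + $28,220 + $8,660 + $850 = $122,980 (under)
Q1 2021–Q2 2022: $51,370 + $31,710 + $28,220 + $8,660 + $850 + $25,130 = $145,940 (under)
Q2 2021–Q3 2022: $31,710 + $28,220 + $8,660 + $850 + $25,130 + $2,520 = $97,090 (under)
Q3 2021–Q4 2022: $28,220 + $8,660 + $850 + $25,130 + $2,520 + $31,580 = $96,960 (under)
Q4 2021–Q1 2023: $8,660 + $850 + $25,130 + $2,520 + $31,580 + $34,810 = $103,550 (under)
Q1 2022–Q2 2023: $850 + $25,130 + $2,520 + $31,580 + $34,810 + $81,920 = $176,810 (under)
Q2 2022–Q3 2023: $25,130 + $2,520 + $31,580 + $34,810 + $81,920 + $40,620 = $216,580 (over)
2 windows exceed the threshold.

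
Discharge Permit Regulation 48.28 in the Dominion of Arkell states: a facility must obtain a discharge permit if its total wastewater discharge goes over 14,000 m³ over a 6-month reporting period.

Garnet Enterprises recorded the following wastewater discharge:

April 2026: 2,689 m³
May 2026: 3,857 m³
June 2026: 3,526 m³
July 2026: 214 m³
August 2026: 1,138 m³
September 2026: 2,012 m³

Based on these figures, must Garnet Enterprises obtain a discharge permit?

Total wastewater discharge: 2,689 m³ + 3,857 m³ + 3,526 m³ + 214 m³ + 1,138 m³ + 2,012 m³ = 13,436 m³.
13,436 m³ ≤ 14,000 m³, so the threshold is not exceeded.

No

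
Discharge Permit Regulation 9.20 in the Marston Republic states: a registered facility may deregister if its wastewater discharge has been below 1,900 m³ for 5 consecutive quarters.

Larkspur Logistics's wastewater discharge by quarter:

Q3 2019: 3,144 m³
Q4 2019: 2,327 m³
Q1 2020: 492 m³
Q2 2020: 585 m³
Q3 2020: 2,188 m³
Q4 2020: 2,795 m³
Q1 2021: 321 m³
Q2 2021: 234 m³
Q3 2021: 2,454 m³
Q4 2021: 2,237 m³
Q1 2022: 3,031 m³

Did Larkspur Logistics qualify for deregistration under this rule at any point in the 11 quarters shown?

Quarters below 1,900 m³: Q1 2020, Q2 2020, Q1 2021, Q2 2021.
Longest run of consecutive quarters below the threshold: 2.
2 < 5, so Larkspur Logistics never became eligible.

No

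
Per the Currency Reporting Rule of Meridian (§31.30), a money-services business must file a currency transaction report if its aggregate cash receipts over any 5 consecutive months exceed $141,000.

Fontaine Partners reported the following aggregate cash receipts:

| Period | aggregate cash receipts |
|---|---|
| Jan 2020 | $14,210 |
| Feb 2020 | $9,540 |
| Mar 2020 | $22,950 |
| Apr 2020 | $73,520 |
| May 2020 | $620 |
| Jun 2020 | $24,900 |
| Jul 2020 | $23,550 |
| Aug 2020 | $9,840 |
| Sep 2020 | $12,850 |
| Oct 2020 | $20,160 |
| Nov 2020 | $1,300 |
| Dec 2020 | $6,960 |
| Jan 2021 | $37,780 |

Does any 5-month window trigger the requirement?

Jan 2020–May 2020: $14,210 + $9,540 + $22,950 + $73,520 + $620 = $120,840 (under)
Feb 2020–Jun 2020: $9,540 + $22,950 + $73,520 + $620 + $24,900 = $131,530 (under)
Mar 2020–Jul 2020: $22,950 + $73,520 + $620 + $24,900 + $23,550 = $145,540 (over)
Apr 2020–Aug 2020: $73,520 + $620 + $24,900 + $23,550 + $9,840 = $132,430 (under)
May 2020–Sep 2020: $620 + $24,900 + $23,550 + $9,840 + $12,850 = $71,760 (under)
Jun 2020–Oct 2020: $24,900 + $23,550 + $9,840 + $12,850 + $20,160 = $91,300 (under)
Jul 2020–Nov 2020: $23,550 + $9,840 + $12,850 + $20,160 + $1,300 = $67,700 (under)
Aug 2020–Dec 2020: $9,840 + $12,850 + $20,160 + $1,300 + $6,960 = $51,110 (under)
Sep 2020–Jan 2021: $12,850 + $20,160 + $1,300 + $6,960 + $37,780 = $79,050 (under)
At least one window exceeds $141,000.

Yes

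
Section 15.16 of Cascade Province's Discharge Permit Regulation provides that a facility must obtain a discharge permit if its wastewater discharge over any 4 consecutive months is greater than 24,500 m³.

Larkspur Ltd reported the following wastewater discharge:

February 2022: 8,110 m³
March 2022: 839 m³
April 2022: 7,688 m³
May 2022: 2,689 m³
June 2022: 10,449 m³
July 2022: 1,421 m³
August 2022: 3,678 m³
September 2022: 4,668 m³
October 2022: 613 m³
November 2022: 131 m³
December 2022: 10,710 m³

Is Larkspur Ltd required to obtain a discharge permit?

No

February 2022–May 2022: 8,110 m³ + 839 m³ + 7,688 m³ + 2,689 m³ = 19,326 m³ (under)
March 2022–June 2022: 839 m³ + 7,688 m³ + 2,689 m³ + 10,449 m³ = 21,665 m³ (under)
April 2022–July 2022: 7,688 m³ + 2,689 m³ + 10,449 m³ + 1,421 m³ = 22,247 m³ (under)
May 2022–August 2022: 2,689 m³ + 10,449 m³ + 1,421 m³ + 3,678 m³ = 18,237 m³ (under)
June 2022–September 2022: 10,449 m³ + 1,421 m³ + 3,678 m³ + 4,668 m³ = 20,216 m³ (under)
July 2022–October 2022: 1,421 m³ + 3,678 m³ + 4,668 m³ + 613 m³ = 10,380 m³ (under)
August 2022–November 2022: 3,678 m³ + 4,668 m³ + 613 m³ + 131 m³ = 9,090 m³ (under)
September 2022–December 2022: 4,668 m³ + 613 m³ + 131 m³ + 10,710 m³ = 16,122 m³ (under)
No window exceeds 24,500 m³.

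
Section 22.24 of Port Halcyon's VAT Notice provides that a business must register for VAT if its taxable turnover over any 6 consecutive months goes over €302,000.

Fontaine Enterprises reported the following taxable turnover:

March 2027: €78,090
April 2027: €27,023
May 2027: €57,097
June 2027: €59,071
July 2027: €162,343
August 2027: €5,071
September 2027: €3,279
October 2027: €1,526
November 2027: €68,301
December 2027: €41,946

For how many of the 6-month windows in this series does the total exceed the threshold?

2

March 2027–August 2027: €78,090 + €27,023 + €57,097 + €59,071 + €162,343 + €5,071 = €388,695 (over)
April 2027–September 2027: €27,023 + €57,097 + €59,071 + €162,343 + €5,071 + €3,279 = €313,884 (over)
May 2027–October 2027: €57,097 + €59,071 + €162,343 + €5,071 + €3,279 + €1,526 = €288,387 (under)
June 2027–November 2027: €59,071 + €162,343 + €5,071 + €3,279 + €1,526 + €68,301 = €299,591 (under)
July 2027–December 2027: €162,343 + €5,071 + €3,279 + €1,526 + €68,301 + €41,946 = €282,466 (under)
2 windows exceed the threshold.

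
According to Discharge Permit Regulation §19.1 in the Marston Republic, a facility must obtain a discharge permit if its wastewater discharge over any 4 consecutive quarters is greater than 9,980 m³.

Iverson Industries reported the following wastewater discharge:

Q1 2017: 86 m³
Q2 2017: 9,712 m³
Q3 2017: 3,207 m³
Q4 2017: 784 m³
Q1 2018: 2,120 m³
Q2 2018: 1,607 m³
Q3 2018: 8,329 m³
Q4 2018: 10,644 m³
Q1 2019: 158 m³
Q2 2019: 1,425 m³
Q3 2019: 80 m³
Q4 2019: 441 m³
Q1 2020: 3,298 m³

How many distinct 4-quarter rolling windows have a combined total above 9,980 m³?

Q1 2017–Q4 2017: 86 m³ + 9,712 m³ + 3,207 m³ + 784 m³ = 13,789 m³ (over)
Q2 2017–Q1 2018: 9,712 m³ + 3,207 m³ + 784 m³ + 2,120 m³ = 15,823 m³ (over)
Q3 2017–Q2 2018: 3,207 m³ + 784 m³ + 2,120 m³ + 1,607 m³ = 7,718 m³ (under)
Q4 2017–Q3 2018: 784 m³ + 2,120 m³ + 1,607 m³ + 8,329 m³ = 12,840 m³ (over)
Q1 2018–Q4 2018: 2,120 m³ + 1,607 m³ + 8,329 m³ + 10,644 m³ = 22,700 m³ (over)
Q2 2018–Q1 2019: 1,607 m³ + 8,329 m³ + 10,644 m³ + 158 m³ = 20,738 m³ (over)
Q3 2018–Q2 2019: 8,329 m³ + 10,644 m³ + 158 m³ + 1,425 m³ = 20,556 m³ (over)
Q4 2018–Q3 2019: 10,644 m³ + 158 m³ + 1,425 m³ + 80 m³ = 12,307 m³ (over)
Q1 2019–Q4 2019: 158 m³ + 1,425 m³ + 80 m³ + 441 m³ = 2,104 m³ (under)
Q2 2019–Q1 2020: 1,425 m³ + 80 m³ + 441 m³ + 3,298 m³ = 5,244 m³ (under)
7 windows exceed the threshold.

7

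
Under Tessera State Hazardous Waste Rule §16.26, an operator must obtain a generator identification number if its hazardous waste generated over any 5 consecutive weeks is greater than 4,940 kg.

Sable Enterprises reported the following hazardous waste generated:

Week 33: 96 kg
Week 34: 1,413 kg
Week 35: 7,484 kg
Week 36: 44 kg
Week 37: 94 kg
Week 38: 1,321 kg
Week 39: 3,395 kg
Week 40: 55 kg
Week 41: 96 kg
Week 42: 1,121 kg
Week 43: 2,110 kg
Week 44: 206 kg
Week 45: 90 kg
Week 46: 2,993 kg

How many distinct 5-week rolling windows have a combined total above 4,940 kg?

7

Week 33–Week 37: 96 kg + 1,413 kg + 7,484 kg + 44 kg + 94 kg = 9,131 kg (over)
Week 34–Week 38: 1,413 kg + 7,484 kg + 44 kg + 94 kg + 1,321 kg = 10,356 kg (over)
Week 35–Week 39: 7,484 kg + 44 kg + 94 kg + 1,321 kg + 3,395 kg = 12,338 kg (over)
Week 36–Week 40: 44 kg + 94 kg + 1,321 kg + 3,395 kg + 55 kg = 4,909 kg (under)
Week 37–Week 41: 94 kg + 1,321 kg + 3,395 kg + 55 kg + 96 kg = 4,961 kg (over)
Week 38–Week 42: 1,321 kg + 3,395 kg + 55 kg + 96 kg + 1,121 kg = 5,988 kg (over)
Week 39–Week 43: 3,395 kg + 55 kg + 96 kg + 1,121 kg + 2,110 kg = 6,777 kg (over)
Week 40–Week 44: 55 kg + 96 kg + 1,121 kg + 2,110 kg + 206 kg = 3,588 kg (under)
Week 41–Week 45: 96 kg + 1,121 kg + 2,110 kg + 206 kg + 90 kg = 3,623 kg (under)
Week 42–Week 46: 1,121 kg + 2,110 kg + 206 kg + 90 kg + 2,993 kg = 6,520 kg (over)
7 windows exceed the threshold.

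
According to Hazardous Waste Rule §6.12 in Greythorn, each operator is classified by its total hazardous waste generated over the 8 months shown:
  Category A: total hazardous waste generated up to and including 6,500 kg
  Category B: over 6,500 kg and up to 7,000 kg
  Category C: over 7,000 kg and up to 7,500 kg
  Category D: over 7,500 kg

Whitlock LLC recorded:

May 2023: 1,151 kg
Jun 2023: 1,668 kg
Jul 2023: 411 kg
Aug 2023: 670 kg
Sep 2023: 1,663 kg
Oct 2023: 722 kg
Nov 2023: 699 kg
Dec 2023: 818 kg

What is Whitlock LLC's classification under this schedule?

Total hazardous waste generated: 1,151 kg + 1,668 kg + 411 kg + 670 kg + 1,663 kg + 722 kg + 699 kg + 818 kg = 7,802 kg.
7,802 kg > 7,500 kg, so Category D applies.

Category D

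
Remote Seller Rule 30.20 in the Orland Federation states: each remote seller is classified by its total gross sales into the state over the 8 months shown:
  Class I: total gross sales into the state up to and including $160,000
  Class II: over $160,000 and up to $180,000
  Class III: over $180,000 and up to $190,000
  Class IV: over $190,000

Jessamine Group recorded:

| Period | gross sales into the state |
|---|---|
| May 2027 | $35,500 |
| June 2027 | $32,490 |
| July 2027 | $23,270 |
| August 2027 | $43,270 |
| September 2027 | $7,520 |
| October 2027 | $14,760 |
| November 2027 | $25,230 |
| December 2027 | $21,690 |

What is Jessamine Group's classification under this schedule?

Total gross sales into the state: $35,500 + $32,490 + $23,270 + $43,270 + $7,520 + $14,760 + $25,230 + $21,690 = $203,730.
$203,730 > $190,000, so Class IV applies.

Class IV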